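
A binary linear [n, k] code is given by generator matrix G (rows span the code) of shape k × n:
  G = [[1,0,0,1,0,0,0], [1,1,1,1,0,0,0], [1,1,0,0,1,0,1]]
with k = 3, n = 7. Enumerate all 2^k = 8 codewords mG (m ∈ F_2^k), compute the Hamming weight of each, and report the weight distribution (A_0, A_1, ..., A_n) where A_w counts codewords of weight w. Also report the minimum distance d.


Weight distribution: A_0 = 1, A_2 = 2, A_4 = 5. Minimum distance d = 2.

Enumerate all 2^3 = 8 messages m ∈ F_2^3.
For each, compute codeword c = mG in F_2^7, then tally its weight.
  m = 000 → c = 0000000, weight = 0.
  m = 100 → c = 1001000, weight = 2.
  m = 010 → c = 1111000, weight = 4.
  m = 110 → c = 0110000, weight = 2.
  m = 001 → c = 1100101, weight = 4.
  m = 101 → c = 0101101, weight = 4.
  m = 011 → c = 0011101, weight = 4.
  m = 111 → c = 1010101, weight = 4.
Tally weights:
  weight 0: 1 codewords.
  weight 2: 2 codewords.
  weight 4: 5 codewords.
Minimum distance d = smallest w > 0 with A_w > 0 = 2.
Sanity: Σ A_w = 8 = 2^3 = 8 ✓.


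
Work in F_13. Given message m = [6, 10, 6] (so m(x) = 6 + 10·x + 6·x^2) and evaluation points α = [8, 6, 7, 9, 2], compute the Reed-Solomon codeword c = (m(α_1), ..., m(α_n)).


c = [2, 9, 6, 10, 11]

Message polynomial: m(x) = 6 + 10·x + 6·x^2 (mod 13).
For each evaluation point α_i, compute m(α_i) mod 13:
  α_1 = 8: Horner steps 6 → 6 → 2, so m(8) = 2.
  α_2 = 6: Horner steps 6 → 7 → 9, so m(6) = 9.
  α_3 = 7: Horner steps 6 → 0 → 6, so m(7) = 6.
  α_4 = 9: Horner steps 6 → 12 → 10, so m(9) = 10.
  α_5 = 2: Horner steps 6 → 9 → 11, so m(2) = 11.
Codeword c = [2, 9, 6, 10, 11] ∈ F_13^5.


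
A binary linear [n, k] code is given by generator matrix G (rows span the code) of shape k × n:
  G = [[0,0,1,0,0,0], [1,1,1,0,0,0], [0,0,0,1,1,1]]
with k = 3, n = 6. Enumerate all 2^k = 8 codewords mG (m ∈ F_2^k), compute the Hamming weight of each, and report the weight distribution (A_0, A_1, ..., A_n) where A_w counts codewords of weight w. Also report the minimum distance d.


Weight distribution: A_0 = 1, A_1 = 1, A_2 = 1, A_3 = 2, A_4 = 1, A_5 = 1, A_6 = 1. Minimum distance d = 1.

Enumerate all 2^3 = 8 messages m ∈ F_2^3.
For each, compute codeword c = mG in F_2^6, then tally its weight.
  m = 000 → c = 000000, weight = 0.
  m = 100 → c = 001000, weight = 1.
  m = 010 → c = 111000, weight = 3.
  m = 110 → c = 110000, weight = 2.
  m = 001 → c = 000111, weight = 3.
  m = 101 → c = 001111, weight = 4.
  m = 011 → c = 111111, weight = 6.
  m = 111 → c = 110111, weight = 5.
Tally weights:
  weight 0: 1 codewords.
  weight 1: 1 codewords.
  weight 2: 1 codewords.
  weight 3: 2 codewords.
  weight 4: 1 codewords.
  weight 5: 1 codewords.
  weight 6: 1 codewords.
Minimum distance d = smallest w > 0 with A_w > 0 = 1.
Sanity: Σ A_w = 8 = 2^3 = 8 ✓.


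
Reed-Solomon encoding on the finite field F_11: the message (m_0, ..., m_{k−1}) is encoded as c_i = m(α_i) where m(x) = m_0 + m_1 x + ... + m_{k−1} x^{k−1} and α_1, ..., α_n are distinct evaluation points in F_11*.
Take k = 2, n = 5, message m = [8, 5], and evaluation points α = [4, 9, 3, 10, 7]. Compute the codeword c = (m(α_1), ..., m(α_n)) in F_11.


c = [6, 9, 1, 3, 10]

Message polynomial: m(x) = 8 + 5·x (mod 11).
For each evaluation point α_i, compute m(α_i) mod 11:
  α_1 = 4: Horner steps 5 → 6, so m(4) = 6.
  α_2 = 9: Horner steps 5 → 9, so m(9) = 9.
  α_3 = 3: Horner steps 5 → 1, so m(3) = 1.
  α_4 = 10: Horner steps 5 → 3, so m(10) = 3.
  α_5 = 7: Horner steps 5 → 10, so m(7) = 10.
Codeword c = [6, 9, 1, 3, 10] ∈ F_11^5.


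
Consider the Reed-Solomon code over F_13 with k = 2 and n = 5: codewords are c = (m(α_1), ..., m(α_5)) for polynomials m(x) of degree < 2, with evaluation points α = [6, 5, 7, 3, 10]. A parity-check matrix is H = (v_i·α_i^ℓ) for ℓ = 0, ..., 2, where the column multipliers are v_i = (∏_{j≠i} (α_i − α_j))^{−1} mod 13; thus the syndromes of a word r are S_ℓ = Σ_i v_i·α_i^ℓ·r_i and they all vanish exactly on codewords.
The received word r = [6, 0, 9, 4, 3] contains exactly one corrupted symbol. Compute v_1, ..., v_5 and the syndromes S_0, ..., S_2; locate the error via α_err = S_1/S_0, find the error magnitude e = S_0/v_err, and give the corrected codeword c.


S = (5, 4, 11), error at position 1, error magnitude e = 8, c = [11, 0, 9, 4, 3].

Step 1: column multipliers v_i = (∏_{j≠i}(α_i − α_j))^{−1} mod 13.
  i = 1 (α = 6): (6−5)(6−7)(6−3)(6−10) = 1·(−1)·3·(−4) = 12 ≡ 12, so v_1 = 12^{−1} = 12 (mod 13).
  i = 2 (α = 5): (5−6)(5−7)(5−3)(5−10) = (−1)·(−2)·2·(−5) = −20 ≡ 6, so v_2 = 6^{−1} = 11 (mod 13).
  i = 3 (α = 7): (7−6)(7−5)(7−3)(7−10) = 1·2·4·(−3) = −24 ≡ 2, so v_3 = 2^{−1} = 7 (mod 13).
  i = 4 (α = 3): (3−6)(3−5)(3−7)(3−10) = (−3)·(−2)·(−4)·(−7) = 168 ≡ 12, so v_4 = 12^{−1} = 12 (mod 13).
  i = 5 (α = 10): (10−6)(10−5)(10−7)(10−3) = 4·5·3·7 = 420 ≡ 4, so v_5 = 4^{−1} = 10 (mod 13).
  v = [12, 11, 7, 12, 10].
Step 2: syndromes of r = [6, 0, 9, 4, 3] (all sums mod 13).
  S_0 = Σ v_i r_i = 12·6 + 11·0 + 7·9 + 12·4 + 10·3 = 213 ≡ 5.
  S_1 = Σ v_i α_i r_i = 12·6·6 + 11·5·0 + 7·7·9 + 12·3·4 + 10·10·3 = 1317 ≡ 4.
  α_i^2 mod 13 = [10, 12, 10, 9, 9].
  S_2 = Σ v_i α_i^2 r_i = 12·10·6 + 11·12·0 + 7·10·9 + 12·9·4 + 10·9·3 = 2052 ≡ 11.
  S = (5, 4, 11) ≠ 0, so r is not a codeword (an error is present).
Step 3: locate the error. For a single error e at position i, S_ℓ = v_i·e·α_i^ℓ, so α_err = S_1/S_0.
  S_0^{−1} = 5^{−1} = 8 (mod 13), so α_err = 4·8 = 32 ≡ 6 = α_1. Error position i = 1.
  Consistency check: S_2/S_1 = 11·10 = 110 ≡ 6 = α_err ✓ (single-error assumption holds).
Step 4: error magnitude e = S_0/v_1 = S_0·∏_{j≠1}(α_1 − α_j) = 5·12 = 60 ≡ 8 (mod 13).
Step 5: correct position 1: c_1 = r_1 − e = 6 − 8 ≡ 11 (mod 13). Hence c = [11, 0, 9, 4, 3].
  Check: interpolating c through the α_i gives m(x) = 10 + 11·x (degree < 2) with m(α_i) = c_i for every i, so c is indeed a codeword.


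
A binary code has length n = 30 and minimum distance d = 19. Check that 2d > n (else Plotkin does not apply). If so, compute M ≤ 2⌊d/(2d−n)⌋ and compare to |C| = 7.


Plotkin bound M ≤ 4; given |C| = 7 > bound (violated).

Check applicability: 2d = 38, n = 30.
2d − n = 8 > 0, so Plotkin applies.
Compute d/(2d−n) = 19/8 ≈ 2.3750.
⌊d/(2d−n)⌋ = 2.
Plotkin bound: M ≤ 2·2 = 4.
Given |C| = 7, check: VIOLATED.
This |C| is above the Plotkin bound, so no binary code with n = 30, d = 19 and 7 codewords exists.


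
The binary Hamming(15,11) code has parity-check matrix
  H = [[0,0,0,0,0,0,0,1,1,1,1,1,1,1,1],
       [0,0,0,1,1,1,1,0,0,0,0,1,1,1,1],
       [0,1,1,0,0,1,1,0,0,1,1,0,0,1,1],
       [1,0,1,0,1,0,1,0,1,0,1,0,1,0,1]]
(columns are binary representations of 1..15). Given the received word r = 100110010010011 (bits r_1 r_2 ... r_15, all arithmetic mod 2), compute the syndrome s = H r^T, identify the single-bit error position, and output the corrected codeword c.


s = (0, 0, 1, 0)^T, error position = 2, corrected codeword c = 110110010010011

Compute s = H r^T mod 2 one row at a time:
  s_1 = 1 + 0 + 0 + 1 + 0 + 0 + 1 + 1 = 4 ≡ 0 (mod 2).
  s_2 = 1 + 1 + 0 + 0 + 0 + 0 + 1 + 1 = 4 ≡ 0 (mod 2).
  s_3 = 0 + 0 + 0 + 0 + 0 + 1 + 1 + 1 = 3 ≡ 1 (mod 2).
  s_4 = 1 + 0 + 1 + 0 + 0 + 1 + 0 + 1 = 4 ≡ 0 (mod 2).
s = (0, 0, 1, 0)^T — this equals column 2 of H (binary 0010), so error is at position 2.
Correct: flip bit 2 of r = 100110010010011 to get c = 110110010010011.


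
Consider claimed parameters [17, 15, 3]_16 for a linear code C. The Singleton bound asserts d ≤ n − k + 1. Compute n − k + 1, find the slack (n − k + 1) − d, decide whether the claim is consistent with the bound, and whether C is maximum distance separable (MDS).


Singleton RHS = n − k + 1 = 3, slack = 0, bound satisfied, MDS.

Singleton bound: d ≤ n − k + 1.
Here n = 17, k = 15, so n − k + 1 = 3.
Given d = 3, check d ≤ 3: YES.
Slack = (n − k + 1) − d = 0.
The code is MDS (slack = 0).
Description: the claimed parameters are [17, 15, 3]_16; such a code would be MDS (meets Singleton bound).


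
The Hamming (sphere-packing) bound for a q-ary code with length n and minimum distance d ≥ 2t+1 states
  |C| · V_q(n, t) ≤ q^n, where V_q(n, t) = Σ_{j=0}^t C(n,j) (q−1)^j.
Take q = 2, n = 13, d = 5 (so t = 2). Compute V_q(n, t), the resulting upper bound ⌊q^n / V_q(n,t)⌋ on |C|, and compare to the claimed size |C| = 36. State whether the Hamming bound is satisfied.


V_q(n, t) = 92, q^n = 8192, Hamming bound = 89, |C| = 36 ≤ bound (satisfied).

Step 1: Compute V_q(n, t) = Σ_{j=0}^2 C(n, j) (q−1)^j.
  j = 0: C(13,0)·(1)^0 = 1·1 = 1.
  j = 1: C(13,1)·(1)^1 = 13·1 = 13.
  j = 2: C(13,2)·(1)^2 = 78·1 = 78.
  V_q(n, t) = 1 + 13 + 78 = 92.
Step 2: q^n = 2^13 = 8192.
Step 3: Hamming bound ⌊q^n / V_q(n,t)⌋ = ⌊8192/92⌋ = 89.
Step 4: Compare |C| = 36 to 89: satisfied.
The claimed |C| lies below the Hamming bound.


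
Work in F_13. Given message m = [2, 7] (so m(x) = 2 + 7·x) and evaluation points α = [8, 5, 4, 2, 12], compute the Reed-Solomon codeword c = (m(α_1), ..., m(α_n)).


c = [6, 11, 4, 3, 8]

Message polynomial: m(x) = 2 + 7·x (mod 13).
For each evaluation point α_i, compute m(α_i) mod 13:
  α_1 = 8: Horner steps 7 → 6, so m(8) = 6.
  α_2 = 5: Horner steps 7 → 11, so m(5) = 11.
  α_3 = 4: Horner steps 7 → 4, so m(4) = 4.
  α_4 = 2: Horner steps 7 → 3, so m(2) = 3.
  α_5 = 12: Horner steps 7 → 8, so m(12) = 8.
Codeword c = [6, 11, 4, 3, 8] ∈ F_13^5.


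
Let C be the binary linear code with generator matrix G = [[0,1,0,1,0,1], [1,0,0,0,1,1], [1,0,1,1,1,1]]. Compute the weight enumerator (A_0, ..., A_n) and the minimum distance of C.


Weight distribution: A_0 = 1, A_2 = 1, A_3 = 3, A_4 = 2, A_5 = 1. Minimum distance d = 2.

Enumerate all 2^3 = 8 messages m ∈ F_2^3.
For each, compute codeword c = mG in F_2^6, then tally its weight.
  m = 000 → c = 000000, weight = 0.
  m = 100 → c = 010101, weight = 3.
  m = 010 → c = 100011, weight = 3.
  m = 110 → c = 110110, weight = 4.
  m = 001 → c = 101111, weight = 5.
  m = 101 → c = 111010, weight = 4.
  m = 011 → c = 001100, weight = 2.
  m = 111 → c = 011001, weight = 3.
Tally weights:
  weight 0: 1 codewords.
  weight 2: 1 codewords.
  weight 3: 3 codewords.
  weight 4: 2 codewords.
  weight 5: 1 codewords.
Minimum distance d = smallest w > 0 with A_w > 0 = 2.
Sanity: Σ A_w = 8 = 2^3 = 8 ✓.


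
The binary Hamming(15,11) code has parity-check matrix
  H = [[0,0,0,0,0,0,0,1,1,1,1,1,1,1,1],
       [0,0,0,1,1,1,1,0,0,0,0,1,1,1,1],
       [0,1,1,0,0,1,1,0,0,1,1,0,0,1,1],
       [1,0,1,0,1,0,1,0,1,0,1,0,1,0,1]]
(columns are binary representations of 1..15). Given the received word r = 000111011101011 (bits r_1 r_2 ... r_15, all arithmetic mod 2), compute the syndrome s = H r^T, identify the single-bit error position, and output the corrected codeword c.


s = (0, 0, 0, 1)^T, error position = 1, corrected codeword c = 100111011101011

Compute s = H r^T mod 2 one row at a time:
  s_1 = 1 + 1 + 1 + 0 + 1 + 0 + 1 + 1 = 6 ≡ 0 (mod 2).
  s_2 = 1 + 1 + 1 + 0 + 1 + 0 + 1 + 1 = 6 ≡ 0 (mod 2).
  s_3 = 0 + 0 + 1 + 0 + 1 + 0 + 1 + 1 = 4 ≡ 0 (mod 2).
  s_4 = 0 + 0 + 1 + 0 + 1 + 0 + 0 + 1 = 3 ≡ 1 (mod 2).
s = (0, 0, 0, 1)^T — this equals column 1 of H (binary 0001), so error is at position 1.
Correct: flip bit 1 of r = 000111011101011 to get c = 100111011101011.


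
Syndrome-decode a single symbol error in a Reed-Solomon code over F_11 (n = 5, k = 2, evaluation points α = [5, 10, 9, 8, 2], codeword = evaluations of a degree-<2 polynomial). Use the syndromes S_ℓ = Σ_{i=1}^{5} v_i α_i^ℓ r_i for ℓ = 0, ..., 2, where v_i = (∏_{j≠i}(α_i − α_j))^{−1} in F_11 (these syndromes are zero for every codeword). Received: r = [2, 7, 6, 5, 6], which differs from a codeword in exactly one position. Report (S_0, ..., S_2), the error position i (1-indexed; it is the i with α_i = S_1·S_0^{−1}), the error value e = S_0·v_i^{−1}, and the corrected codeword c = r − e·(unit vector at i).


S = (1, 2, 4), error at position 5, error magnitude e = 7, c = [2, 7, 6, 5, 10].

Step 1: column multipliers v_i = (∏_{j≠i}(α_i − α_j))^{−1} mod 11.
  i = 1 (α = 5): (5−10)(5−9)(5−8)(5−2) = (−5)·(−4)·(−3)·3 = −180 ≡ 7, so v_1 = 7^{−1} = 8 (mod 11).
  i = 2 (α = 10): (10−5)(10−9)(10−8)(10−2) = 5·1·2·8 = 80 ≡ 3, so v_2 = 3^{−1} = 4 (mod 11).
  i = 3 (α = 9): (9−5)(9−10)(9−8)(9−2) = 4·(−1)·1·7 = −28 ≡ 5, so v_3 = 5^{−1} = 9 (mod 11).
  i = 4 (α = 8): (8−5)(8−10)(8−9)(8−2) = 3·(−2)·(−1)·6 = 36 ≡ 3, so v_4 = 3^{−1} = 4 (mod 11).
  i = 5 (α = 2): (2−5)(2−10)(2−9)(2−8) = (−3)·(−8)·(−7)·(−6) = 1008 ≡ 7, so v_5 = 7^{−1} = 8 (mod 11).
  v = [8, 4, 9, 4, 8].
Step 2: syndromes of r = [2, 7, 6, 5, 6] (all sums mod 11).
  S_0 = Σ v_i r_i = 8·2 + 4·7 + 9·6 + 4·5 + 8·6 = 166 ≡ 1.
  S_1 = Σ v_i α_i r_i = 8·5·2 + 4·10·7 + 9·9·6 + 4·8·5 + 8·2·6 = 1102 ≡ 2.
  α_i^2 mod 11 = [3, 1, 4, 9, 4].
  S_2 = Σ v_i α_i^2 r_i = 8·3·2 + 4·1·7 + 9·4·6 + 4·9·5 + 8·4·6 = 664 ≡ 4.
  S = (1, 2, 4) ≠ 0, so r is not a codeword (an error is present).
Step 3: locate the error. For a single error e at position i, S_ℓ = v_i·e·α_i^ℓ, so α_err = S_1/S_0.
  S_0^{−1} = 1^{−1} = 1 (mod 11), so α_err = 2·1 = 2 ≡ 2 = α_5. Error position i = 5.
  Consistency check: S_2/S_1 = 4·6 = 24 ≡ 2 = α_err ✓ (single-error assumption holds).
Step 4: error magnitude e = S_0/v_5 = S_0·∏_{j≠5}(α_5 − α_j) = 1·7 = 7 ≡ 7 (mod 11).
Step 5: correct position 5: c_5 = r_5 − e = 6 − 7 ≡ 10 (mod 11). Hence c = [2, 7, 6, 5, 10].
  Check: interpolating c through the α_i gives m(x) = 8 + 1·x (degree < 2) with m(α_i) = c_i for every i, so c is indeed a codeword.


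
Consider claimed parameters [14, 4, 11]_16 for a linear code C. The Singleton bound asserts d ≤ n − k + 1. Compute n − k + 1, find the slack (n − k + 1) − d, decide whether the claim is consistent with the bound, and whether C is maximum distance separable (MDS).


Singleton RHS = n − k + 1 = 11, slack = 0, bound satisfied, MDS.

Singleton bound: d ≤ n − k + 1.
Here n = 14, k = 4, so n − k + 1 = 11.
Given d = 11, check d ≤ 11: YES.
Slack = (n − k + 1) − d = 0.
The code is MDS (slack = 0).
Description: the claimed parameters are [14, 4, 11]_16; such a code would be MDS (meets Singleton bound).


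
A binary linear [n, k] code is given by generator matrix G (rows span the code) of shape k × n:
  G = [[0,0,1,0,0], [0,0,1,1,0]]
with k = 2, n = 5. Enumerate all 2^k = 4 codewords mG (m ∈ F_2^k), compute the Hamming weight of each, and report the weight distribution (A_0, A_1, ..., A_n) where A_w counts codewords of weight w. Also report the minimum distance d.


Weight distribution: A_0 = 1, A_1 = 2, A_2 = 1. Minimum distance d = 1.

Enumerate all 2^2 = 4 messages m ∈ F_2^2.
For each, compute codeword c = mG in F_2^5, then tally its weight.
  m = 00 → c = 00000, weight = 0.
  m = 10 → c = 00100, weight = 1.
  m = 01 → c = 00110, weight = 2.
  m = 11 → c = 00010, weight = 1.
Tally weights:
  weight 0: 1 codewords.
  weight 1: 2 codewords.
  weight 2: 1 codewords.
Minimum distance d = smallest w > 0 with A_w > 0 = 1.
Sanity: Σ A_w = 4 = 2^2 = 4 ✓.


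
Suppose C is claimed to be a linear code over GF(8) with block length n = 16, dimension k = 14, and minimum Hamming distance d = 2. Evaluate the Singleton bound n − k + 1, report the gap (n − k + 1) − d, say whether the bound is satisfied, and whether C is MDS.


Singleton RHS = n − k + 1 = 3, slack = 1, bound satisfied, not MDS.

Singleton bound: d ≤ n − k + 1.
Here n = 16, k = 14, so n − k + 1 = 3.
Given d = 2, check d ≤ 3: YES.
Slack = (n − k + 1) − d = 1.
The code is NOT MDS (slack = 1 > 0).
Description: the claimed parameters are [16, 14, 2]_8; such a code would be non-MDS.


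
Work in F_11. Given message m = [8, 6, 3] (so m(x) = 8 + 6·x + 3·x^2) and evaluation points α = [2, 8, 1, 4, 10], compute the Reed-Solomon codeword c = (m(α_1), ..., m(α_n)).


c = [10, 6, 6, 3, 5]

Message polynomial: m(x) = 8 + 6·x + 3·x^2 (mod 11).
For each evaluation point α_i, compute m(α_i) mod 11:
  α_1 = 2: Horner steps 3 → 1 → 10, so m(2) = 10.
  α_2 = 8: Horner steps 3 → 8 → 6, so m(8) = 6.
  α_3 = 1: Horner steps 3 → 9 → 6, so m(1) = 6.
  α_4 = 4: Horner steps 3 → 7 → 3, so m(4) = 3.
  α_5 = 10: Horner steps 3 → 3 → 5, so m(10) = 5.
Codeword c = [10, 6, 6, 3, 5] ∈ F_11^5.


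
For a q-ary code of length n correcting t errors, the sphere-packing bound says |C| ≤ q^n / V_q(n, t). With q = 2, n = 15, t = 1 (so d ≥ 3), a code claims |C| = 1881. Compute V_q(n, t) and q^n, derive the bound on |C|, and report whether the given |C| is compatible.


V_q(n, t) = 16, q^n = 32768, Hamming bound = 2048, |C| = 1881 ≤ bound (satisfied).

Step 1: Compute V_q(n, t) = Σ_{j=0}^1 C(n, j) (q−1)^j.
  j = 0: C(15,0)·(1)^0 = 1·1 = 1.
  j = 1: C(15,1)·(1)^1 = 15·1 = 15.
  V_q(n, t) = 1 + 15 = 16.
Step 2: q^n = 2^15 = 32768.
Step 3: Hamming bound ⌊q^n / V_q(n,t)⌋ = ⌊32768/16⌋ = 2048.
Step 4: Compare |C| = 1881 to 2048: satisfied.
The claimed |C| lies below the Hamming bound.


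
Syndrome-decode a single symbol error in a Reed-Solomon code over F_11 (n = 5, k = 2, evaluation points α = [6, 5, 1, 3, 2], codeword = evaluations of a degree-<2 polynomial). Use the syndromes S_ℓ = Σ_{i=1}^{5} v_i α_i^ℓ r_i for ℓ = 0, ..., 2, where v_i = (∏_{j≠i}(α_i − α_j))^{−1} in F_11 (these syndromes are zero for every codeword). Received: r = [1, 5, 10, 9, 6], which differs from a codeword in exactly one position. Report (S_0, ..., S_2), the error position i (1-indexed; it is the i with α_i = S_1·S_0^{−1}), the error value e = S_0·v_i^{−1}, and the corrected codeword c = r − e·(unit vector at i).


S = (7, 10, 8), error at position 4, error magnitude e = 7, c = [1, 5, 10, 2, 6].

Step 1: column multipliers v_i = (∏_{j≠i}(α_i − α_j))^{−1} mod 11.
  i = 1 (α = 6): (6−5)(6−1)(6−3)(6−2) = 1·5·3·4 = 60 ≡ 5, so v_1 = 5^{−1} = 9 (mod 11).
  i = 2 (α = 5): (5−6)(5−1)(5−3)(5−2) = (−1)·4·2·3 = −24 ≡ 9, so v_2 = 9^{−1} = 5 (mod 11).
  i = 3 (α = 1): (1−6)(1−5)(1−3)(1−2) = (−5)·(−4)·(−2)·(−1) = 40 ≡ 7, so v_3 = 7^{−1} = 8 (mod 11).
  i = 4 (α = 3): (3−6)(3−5)(3−1)(3−2) = (−3)·(−2)·2·1 = 12 ≡ 1, so v_4 = 1^{−1} = 1 (mod 11).
  i = 5 (α = 2): (2−6)(2−5)(2−1)(2−3) = (−4)·(−3)·1·(−1) = −12 ≡ 10, so v_5 = 10^{−1} = 10 (mod 11).
  v = [9, 5, 8, 1, 10].
Step 2: syndromes of r = [1, 5, 10, 9, 6] (all sums mod 11).
  S_0 = Σ v_i r_i = 9·1 + 5·5 + 8·10 + 1·9 + 10·6 = 183 ≡ 7.
  S_1 = Σ v_i α_i r_i = 9·6·1 + 5·5·5 + 8·1·10 + 1·3·9 + 10·2·6 = 406 ≡ 10.
  α_i^2 mod 11 = [3, 3, 1, 9, 4].
  S_2 = Σ v_i α_i^2 r_i = 9·3·1 + 5·3·5 + 8·1·10 + 1·9·9 + 10·4·6 = 503 ≡ 8.
  S = (7, 10, 8) ≠ 0, so r is not a codeword (an error is present).
Step 3: locate the error. For a single error e at position i, S_ℓ = v_i·e·α_i^ℓ, so α_err = S_1/S_0.
  S_0^{−1} = 7^{−1} = 8 (mod 11), so α_err = 10·8 = 80 ≡ 3 = α_4. Error position i = 4.
  Consistency check: S_2/S_1 = 8·10 = 80 ≡ 3 = α_err ✓ (single-error assumption holds).
Step 4: error magnitude e = S_0/v_4 = S_0·∏_{j≠4}(α_4 − α_j) = 7·1 = 7 ≡ 7 (mod 11).
Step 5: correct position 4: c_4 = r_4 − e = 9 − 7 ≡ 2 (mod 11). Hence c = [1, 5, 10, 2, 6].
  Check: interpolating c through the α_i gives m(x) = 3 + 7·x (degree < 2) with m(α_i) = c_i for every i, so c is indeed a codeword.


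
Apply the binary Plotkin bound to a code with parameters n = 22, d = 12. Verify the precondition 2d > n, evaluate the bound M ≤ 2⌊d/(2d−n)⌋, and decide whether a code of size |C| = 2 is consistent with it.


Plotkin bound M ≤ 12; given |C| = 2 ≤ bound (satisfied).

Check applicability: 2d = 24, n = 22.
2d − n = 2 > 0, so Plotkin applies.
Compute d/(2d−n) = 12/2 ≈ 6.0000.
⌊d/(2d−n)⌋ = 6.
Plotkin bound: M ≤ 2·6 = 12.
Given |C| = 2, check: satisfied.
This |C| is below the Plotkin bound.


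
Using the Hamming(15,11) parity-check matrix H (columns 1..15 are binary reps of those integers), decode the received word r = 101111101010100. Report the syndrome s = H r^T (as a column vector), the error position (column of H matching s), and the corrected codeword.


s = (1, 1, 0, 1)^T, error position = 13, corrected codeword c = 101111101010000

Compute s = H r^T mod 2 one row at a time:
  s_1 = 0 + 1 + 0 + 1 + 0 + 1 + 0 + 0 = 3 ≡ 1 (mod 2).
  s_2 = 1 + 1 + 1 + 1 + 0 + 1 + 0 + 0 = 5 ≡ 1 (mod 2).
  s_3 = 0 + 1 + 1 + 1 + 0 + 1 + 0 + 0 = 4 ≡ 0 (mod 2).
  s_4 = 1 + 1 + 1 + 1 + 1 + 1 + 1 + 0 = 7 ≡ 1 (mod 2).
s = (1, 1, 0, 1)^T — this equals column 13 of H (binary 1101), so error is at position 13.
Correct: flip bit 13 of r = 101111101010100 to get c = 101111101010000.


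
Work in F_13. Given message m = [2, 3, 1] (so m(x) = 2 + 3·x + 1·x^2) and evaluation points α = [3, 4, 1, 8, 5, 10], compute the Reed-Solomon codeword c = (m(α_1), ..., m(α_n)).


c = [7, 4, 6, 12, 3, 2]

Message polynomial: m(x) = 2 + 3·x + 1·x^2 (mod 13).
For each evaluation point α_i, compute m(α_i) mod 13:
  α_1 = 3: Horner steps 1 → 6 → 7, so m(3) = 7.
  α_2 = 4: Horner steps 1 → 7 → 4, so m(4) = 4.
  α_3 = 1: Horner steps 1 → 4 → 6, so m(1) = 6.
  α_4 = 8: Horner steps 1 → 11 → 12, so m(8) = 12.
  α_5 = 5: Horner steps 1 → 8 → 3, so m(5) = 3.
  α_6 = 10: Horner steps 1 → 0 → 2, so m(10) = 2.
Codeword c = [7, 4, 6, 12, 3, 2] ∈ F_13^6.


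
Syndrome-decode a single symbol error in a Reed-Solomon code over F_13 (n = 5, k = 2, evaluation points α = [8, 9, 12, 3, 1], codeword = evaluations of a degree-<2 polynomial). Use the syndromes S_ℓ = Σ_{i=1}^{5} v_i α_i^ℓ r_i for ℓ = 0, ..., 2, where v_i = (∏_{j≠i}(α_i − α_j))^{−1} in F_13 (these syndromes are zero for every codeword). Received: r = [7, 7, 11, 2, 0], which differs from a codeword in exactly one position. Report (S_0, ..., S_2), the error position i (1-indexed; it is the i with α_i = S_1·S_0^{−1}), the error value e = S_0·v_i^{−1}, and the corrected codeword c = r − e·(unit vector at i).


S = (1, 9, 3), error at position 2, error magnitude e = 12, c = [7, 8, 11, 2, 0].

Step 1: column multipliers v_i = (∏_{j≠i}(α_i − α_j))^{−1} mod 13.
  i = 1 (α = 8): (8−9)(8−12)(8−3)(8−1) = (−1)·(−4)·5·7 = 140 ≡ 10, so v_1 = 10^{−1} = 4 (mod 13).
  i = 2 (α = 9): (9−8)(9−12)(9−3)(9−1) = 1·(−3)·6·8 = −144 ≡ 12, so v_2 = 12^{−1} = 12 (mod 13).
  i = 3 (α = 12): (12−8)(12−9)(12−3)(12−1) = 4·3·9·11 = 1188 ≡ 5, so v_3 = 5^{−1} = 8 (mod 13).
  i = 4 (α = 3): (3−8)(3−9)(3−12)(3−1) = (−5)·(−6)·(−9)·2 = −540 ≡ 6, so v_4 = 6^{−1} = 11 (mod 13).
  i = 5 (α = 1): (1−8)(1−9)(1−12)(1−3) = (−7)·(−8)·(−11)·(−2) = 1232 ≡ 10, so v_5 = 10^{−1} = 4 (mod 13).
  v = [4, 12, 8, 11, 4].
Step 2: syndromes of r = [7, 7, 11, 2, 0] (all sums mod 13).
  S_0 = Σ v_i r_i = 4·7 + 12·7 + 8·11 + 11·2 + 4·0 = 222 ≡ 1.
  S_1 = Σ v_i α_i r_i = 4·8·7 + 12·9·7 + 8·12·11 + 11·3·2 + 4·1·0 = 2102 ≡ 9.
  α_i^2 mod 13 = [12, 3, 1, 9, 1].
  S_2 = Σ v_i α_i^2 r_i = 4·12·7 + 12·3·7 + 8·1·11 + 11·9·2 + 4·1·0 = 874 ≡ 3.
  S = (1, 9, 3) ≠ 0, so r is not a codeword (an error is present).
Step 3: locate the error. For a single error e at position i, S_ℓ = v_i·e·α_i^ℓ, so α_err = S_1/S_0.
  S_0^{−1} = 1^{−1} = 1 (mod 13), so α_err = 9·1 = 9 ≡ 9 = α_2. Error position i = 2.
  Consistency check: S_2/S_1 = 3·3 = 9 ≡ 9 = α_err ✓ (single-error assumption holds).
Step 4: error magnitude e = S_0/v_2 = S_0·∏_{j≠2}(α_2 − α_j) = 1·12 = 12 ≡ 12 (mod 13).
Step 5: correct position 2: c_2 = r_2 − e = 7 − 12 ≡ 8 (mod 13). Hence c = [7, 8, 11, 2, 0].
  Check: interpolating c through the α_i gives m(x) = 12 + 1·x (degree < 2) with m(α_i) = c_i for every i, so c is indeed a codeword.


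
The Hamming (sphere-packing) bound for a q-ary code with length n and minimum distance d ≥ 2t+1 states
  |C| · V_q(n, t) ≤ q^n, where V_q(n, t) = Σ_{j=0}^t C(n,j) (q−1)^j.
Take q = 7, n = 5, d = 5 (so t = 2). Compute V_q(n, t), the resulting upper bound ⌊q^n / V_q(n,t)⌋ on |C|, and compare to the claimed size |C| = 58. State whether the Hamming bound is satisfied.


V_q(n, t) = 391, q^n = 16807, Hamming bound = 42, |C| = 58 > bound (violated).

Step 1: Compute V_q(n, t) = Σ_{j=0}^2 C(n, j) (q−1)^j.
  j = 0: C(5,0)·(6)^0 = 1·1 = 1.
  j = 1: C(5,1)·(6)^1 = 5·6 = 30.
  j = 2: C(5,2)·(6)^2 = 10·36 = 360.
  V_q(n, t) = 1 + 30 + 360 = 391.
Step 2: q^n = 7^5 = 16807.
Step 3: Hamming bound ⌊q^n / V_q(n,t)⌋ = ⌊16807/391⌋ = 42.
Step 4: Compare |C| = 58 to 42: violated.
The claimed |C| lies above the Hamming bound, so no 7-ary code of length 5 with d ≥ 5 can have 58 codewords.


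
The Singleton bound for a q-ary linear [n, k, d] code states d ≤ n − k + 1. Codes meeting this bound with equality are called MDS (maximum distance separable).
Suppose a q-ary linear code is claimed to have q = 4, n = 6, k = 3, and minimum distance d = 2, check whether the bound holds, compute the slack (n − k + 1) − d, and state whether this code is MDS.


Singleton RHS = n − k + 1 = 4, slack = 2, bound satisfied, not MDS.

Singleton bound: d ≤ n − k + 1.
Here n = 6, k = 3, so n − k + 1 = 4.
Given d = 2, check d ≤ 4: YES.
Slack = (n − k + 1) − d = 2.
The code is NOT MDS (slack = 2 > 0).
Description: the claimed parameters are [6, 3, 2]_4; such a code would be non-MDS.


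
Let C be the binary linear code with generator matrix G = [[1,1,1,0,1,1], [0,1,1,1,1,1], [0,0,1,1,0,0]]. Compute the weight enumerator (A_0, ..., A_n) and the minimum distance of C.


Weight distribution: A_0 = 1, A_2 = 3, A_3 = 1, A_5 = 3. Minimum distance d = 2.

Enumerate all 2^3 = 8 messages m ∈ F_2^3.
For each, compute codeword c = mG in F_2^6, then tally its weight.
  m = 000 → c = 000000, weight = 0.
  m = 100 → c = 111011, weight = 5.
  m = 010 → c = 011111, weight = 5.
  m = 110 → c = 100100, weight = 2.
  m = 001 → c = 001100, weight = 2.
  m = 101 → c = 110111, weight = 5.
  m = 011 → c = 010011, weight = 3.
  m = 111 → c = 101000, weight = 2.
Tally weights:
  weight 0: 1 codewords.
  weight 2: 3 codewords.
  weight 3: 1 codewords.
  weight 5: 3 codewords.
Minimum distance d = smallest w > 0 with A_w > 0 = 2.
Sanity: Σ A_w = 8 = 2^3 = 8 ✓.


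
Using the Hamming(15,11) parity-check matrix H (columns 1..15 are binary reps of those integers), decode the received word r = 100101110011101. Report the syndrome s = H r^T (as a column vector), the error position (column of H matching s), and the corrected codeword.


s = (1, 0, 0, 1)^T, error position = 9, corrected codeword c = 100101111011101

Compute s = H r^T mod 2 one row at a time:
  s_1 = 1 + 0 + 0 + 1 + 1 + 1 + 0 + 1 = 5 ≡ 1 (mod 2).
  s_2 = 1 + 0 + 1 + 1 + 1 + 1 + 0 + 1 = 6 ≡ 0 (mod 2).
  s_3 = 0 + 0 + 1 + 1 + 0 + 1 + 0 + 1 = 4 ≡ 0 (mod 2).
  s_4 = 1 + 0 + 0 + 1 + 0 + 1 + 1 + 1 = 5 ≡ 1 (mod 2).
s = (1, 0, 0, 1)^T — this equals column 9 of H (binary 1001), so error is at position 9.
Correct: flip bit 9 of r = 100101110011101 to get c = 100101111011101.


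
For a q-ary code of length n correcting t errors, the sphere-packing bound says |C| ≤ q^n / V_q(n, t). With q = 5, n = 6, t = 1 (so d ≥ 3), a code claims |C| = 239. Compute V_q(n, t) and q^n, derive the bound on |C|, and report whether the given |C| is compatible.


V_q(n, t) = 25, q^n = 15625, Hamming bound = 625, |C| = 239 ≤ bound (satisfied).

Step 1: Compute V_q(n, t) = Σ_{j=0}^1 C(n, j) (q−1)^j.
  j = 0: C(6,0)·(4)^0 = 1·1 = 1.
  j = 1: C(6,1)·(4)^1 = 6·4 = 24.
  V_q(n, t) = 1 + 24 = 25.
Step 2: q^n = 5^6 = 15625.
Step 3: Hamming bound ⌊q^n / V_q(n,t)⌋ = ⌊15625/25⌋ = 625.
Step 4: Compare |C| = 239 to 625: satisfied.
The claimed |C| lies below the Hamming bound.


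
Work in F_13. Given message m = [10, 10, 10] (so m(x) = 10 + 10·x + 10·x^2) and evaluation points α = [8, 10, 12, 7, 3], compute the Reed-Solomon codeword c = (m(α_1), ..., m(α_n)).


c = [2, 5, 10, 11, 0]

Message polynomial: m(x) = 10 + 10·x + 10·x^2 (mod 13).
For each evaluation point α_i, compute m(α_i) mod 13:
  α_1 = 8: Horner steps 10 → 12 → 2, so m(8) = 2.
  α_2 = 10: Horner steps 10 → 6 → 5, so m(10) = 5.
  α_3 = 12: Horner steps 10 → 0 → 10, so m(12) = 10.
  α_4 = 7: Horner steps 10 → 2 → 11, so m(7) = 11.
  α_5 = 3: Horner steps 10 → 1 → 0, so m(3) = 0.
Codeword c = [2, 5, 10, 11, 0] ∈ F_13^5.


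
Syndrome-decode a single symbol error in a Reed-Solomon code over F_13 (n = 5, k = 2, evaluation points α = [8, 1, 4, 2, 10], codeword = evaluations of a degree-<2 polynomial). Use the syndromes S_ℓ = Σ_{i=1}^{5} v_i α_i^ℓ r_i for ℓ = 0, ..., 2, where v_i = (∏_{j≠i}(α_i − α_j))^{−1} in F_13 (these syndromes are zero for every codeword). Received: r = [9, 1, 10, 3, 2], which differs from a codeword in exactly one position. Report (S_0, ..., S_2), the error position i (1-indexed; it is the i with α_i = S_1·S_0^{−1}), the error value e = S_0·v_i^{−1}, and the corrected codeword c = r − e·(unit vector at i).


S = (8, 3, 6), error at position 4, error magnitude e = 12, c = [9, 1, 10, 4, 2].

Step 1: column multipliers v_i = (∏_{j≠i}(α_i − α_j))^{−1} mod 13.
  i = 1 (α = 8): (8−1)(8−4)(8−2)(8−10) = 7·4·6·(−2) = −336 ≡ 2, so v_1 = 2^{−1} = 7 (mod 13).
  i = 2 (α = 1): (1−8)(1−4)(1−2)(1−10) = (−7)·(−3)·(−1)·(−9) = 189 ≡ 7, so v_2 = 7^{−1} = 2 (mod 13).
  i = 3 (α = 4): (4−8)(4−1)(4−2)(4−10) = (−4)·3·2·(−6) = 144 ≡ 1, so v_3 = 1^{−1} = 1 (mod 13).
  i = 4 (α = 2): (2−8)(2−1)(2−4)(2−10) = (−6)·1·(−2)·(−8) = −96 ≡ 8, so v_4 = 8^{−1} = 5 (mod 13).
  i = 5 (α = 10): (10−8)(10−1)(10−4)(10−2) = 2·9·6·8 = 864 ≡ 6, so v_5 = 6^{−1} = 11 (mod 13).
  v = [7, 2, 1, 5, 11].
Step 2: syndromes of r = [9, 1, 10, 3, 2] (all sums mod 13).
  S_0 = Σ v_i r_i = 7·9 + 2·1 + 1·10 + 5·3 + 11·2 = 112 ≡ 8.
  S_1 = Σ v_i α_i r_i = 7·8·9 + 2·1·1 + 1·4·10 + 5·2·3 + 11·10·2 = 796 ≡ 3.
  α_i^2 mod 13 = [12, 1, 3, 4, 9].
  S_2 = Σ v_i α_i^2 r_i = 7·12·9 + 2·1·1 + 1·3·10 + 5·4·3 + 11·9·2 = 1046 ≡ 6.
  S = (8, 3, 6) ≠ 0, so r is not a codeword (an error is present).
Step 3: locate the error. For a single error e at position i, S_ℓ = v_i·e·α_i^ℓ, so α_err = S_1/S_0.
  S_0^{−1} = 8^{−1} = 5 (mod 13), so α_err = 3·5 = 15 ≡ 2 = α_4. Error position i = 4.
  Consistency check: S_2/S_1 = 6·9 = 54 ≡ 2 = α_err ✓ (single-error assumption holds).
Step 4: error magnitude e = S_0/v_4 = S_0·∏_{j≠4}(α_4 − α_j) = 8·8 = 64 ≡ 12 (mod 13).
Step 5: correct position 4: c_4 = r_4 − e = 3 − 12 ≡ 4 (mod 13). Hence c = [9, 1, 10, 4, 2].
  Check: interpolating c through the α_i gives m(x) = 11 + 3·x (degree < 2) with m(α_i) = c_i for every i, so c is indeed a codeword.


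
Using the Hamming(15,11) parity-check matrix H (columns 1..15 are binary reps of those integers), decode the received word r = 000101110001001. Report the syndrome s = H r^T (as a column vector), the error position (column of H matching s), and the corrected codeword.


s = (1, 1, 1, 0)^T, error position = 14, corrected codeword c = 000101110001011

Compute s = H r^T mod 2 one row at a time:
  s_1 = 1 + 0 + 0 + 0 + 1 + 0 + 0 + 1 = 3 ≡ 1 (mod 2).
  s_2 = 1 + 0 + 1 + 1 + 1 + 0 + 0 + 1 = 5 ≡ 1 (mod 2).
  s_3 = 0 + 0 + 1 + 1 + 0 + 0 + 0 + 1 = 3 ≡ 1 (mod 2).
  s_4 = 0 + 0 + 0 + 1 + 0 + 0 + 0 + 1 = 2 ≡ 0 (mod 2).
s = (1, 1, 1, 0)^T — this equals column 14 of H (binary 1110), so error is at position 14.
Correct: flip bit 14 of r = 000101110001001 to get c = 000101110001011.


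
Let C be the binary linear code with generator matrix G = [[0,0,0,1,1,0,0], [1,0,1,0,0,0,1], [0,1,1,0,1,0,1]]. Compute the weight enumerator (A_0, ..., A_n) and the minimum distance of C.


Weight distribution: A_0 = 1, A_2 = 1, A_3 = 3, A_4 = 2, A_5 = 1. Minimum distance d = 2.

Enumerate all 2^3 = 8 messages m ∈ F_2^3.
For each, compute codeword c = mG in F_2^7, then tally its weight.
  m = 000 → c = 0000000, weight = 0.
  m = 100 → c = 0001100, weight = 2.
  m = 010 → c = 1010001, weight = 3.
  m = 110 → c = 1011101, weight = 5.
  m = 001 → c = 0110101, weight = 4.
  m = 101 → c = 0111001, weight = 4.
  m = 011 → c = 1100100, weight = 3.
  m = 111 → c = 1101000, weight = 3.
Tally weights:
  weight 0: 1 codewords.
  weight 2: 1 codewords.
  weight 3: 3 codewords.
  weight 4: 2 codewords.
  weight 5: 1 codewords.
Minimum distance d = smallest w > 0 with A_w > 0 = 2.
Sanity: Σ A_w = 8 = 2^3 = 8 ✓.


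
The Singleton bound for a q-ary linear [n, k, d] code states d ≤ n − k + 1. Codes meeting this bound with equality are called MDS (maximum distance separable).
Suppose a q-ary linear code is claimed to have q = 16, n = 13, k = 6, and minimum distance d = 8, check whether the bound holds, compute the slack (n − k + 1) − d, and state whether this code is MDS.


Singleton RHS = n − k + 1 = 8, slack = 0, bound satisfied, MDS.

Singleton bound: d ≤ n − k + 1.
Here n = 13, k = 6, so n − k + 1 = 8.
Given d = 8, check d ≤ 8: YES.
Slack = (n − k + 1) − d = 0.
The code is MDS (slack = 0).
Description: the claimed parameters are [13, 6, 8]_16; such a code would be MDS (meets Singleton bound).


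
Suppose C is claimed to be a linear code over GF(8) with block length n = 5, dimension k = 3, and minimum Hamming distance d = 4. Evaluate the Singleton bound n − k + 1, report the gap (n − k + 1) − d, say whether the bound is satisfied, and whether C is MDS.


Singleton RHS = n − k + 1 = 3, slack = -1, bound violated (no such code; not MDS).

Singleton bound: d ≤ n − k + 1.
Here n = 5, k = 3, so n − k + 1 = 3.
Given d = 4, check d ≤ 3: NO.
Slack = (n − k + 1) − d = -1.
The slack is negative: d = 4 exceeds n − k + 1 = 3 by 1, so the Singleton bound is violated and no linear [5, 3, 4]_8 code can exist. In particular it is not MDS (MDS requires d = n − k + 1 exactly).
Description: the claimed parameters are [5, 3, 4]_8; such a code would be impossible (violates the Singleton bound).


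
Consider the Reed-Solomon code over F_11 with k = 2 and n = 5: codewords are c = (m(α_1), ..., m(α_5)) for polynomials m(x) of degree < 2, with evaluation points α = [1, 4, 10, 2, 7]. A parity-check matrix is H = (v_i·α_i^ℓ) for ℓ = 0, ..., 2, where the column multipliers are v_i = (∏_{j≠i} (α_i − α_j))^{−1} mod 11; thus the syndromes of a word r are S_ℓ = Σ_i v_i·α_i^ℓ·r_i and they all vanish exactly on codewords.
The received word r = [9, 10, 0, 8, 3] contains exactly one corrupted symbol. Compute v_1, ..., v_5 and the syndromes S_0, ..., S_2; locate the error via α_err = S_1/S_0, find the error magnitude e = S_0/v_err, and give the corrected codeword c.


S = (9, 3, 1), error at position 2, error magnitude e = 4, c = [9, 6, 0, 8, 3].

Step 1: column multipliers v_i = (∏_{j≠i}(α_i − α_j))^{−1} mod 11.
  i = 1 (α = 1): (1−4)(1−10)(1−2)(1−7) = (−3)·(−9)·(−1)·(−6) = 162 ≡ 8, so v_1 = 8^{−1} = 7 (mod 11).
  i = 2 (α = 4): (4−1)(4−10)(4−2)(4−7) = 3·(−6)·2·(−3) = 108 ≡ 9, so v_2 = 9^{−1} = 5 (mod 11).
  i = 3 (α = 10): (10−1)(10−4)(10−2)(10−7) = 9·6·8·3 = 1296 ≡ 9, so v_3 = 9^{−1} = 5 (mod 11).
  i = 4 (α = 2): (2−1)(2−4)(2−10)(2−7) = 1·(−2)·(−8)·(−5) = −80 ≡ 8, so v_4 = 8^{−1} = 7 (mod 11).
  i = 5 (α = 7): (7−1)(7−4)(7−10)(7−2) = 6·3·(−3)·5 = −270 ≡ 5, so v_5 = 5^{−1} = 9 (mod 11).
  v = [7, 5, 5, 7, 9].
Step 2: syndromes of r = [9, 10, 0, 8, 3] (all sums mod 11).
  S_0 = Σ v_i r_i = 7·9 + 5·10 + 5·0 + 7·8 + 9·3 = 196 ≡ 9.
  S_1 = Σ v_i α_i r_i = 7·1·9 + 5·4·10 + 5·10·0 + 7·2·8 + 9·7·3 = 564 ≡ 3.
  α_i^2 mod 11 = [1, 5, 1, 4, 5].
  S_2 = Σ v_i α_i^2 r_i = 7·1·9 + 5·5·10 + 5·1·0 + 7·4·8 + 9·5·3 = 672 ≡ 1.
  S = (9, 3, 1) ≠ 0, so r is not a codeword (an error is present).
Step 3: locate the error. For a single error e at position i, S_ℓ = v_i·e·α_i^ℓ, so α_err = S_1/S_0.
  S_0^{−1} = 9^{−1} = 5 (mod 11), so α_err = 3·5 = 15 ≡ 4 = α_2. Error position i = 2.
  Consistency check: S_2/S_1 = 1·4 = 4 ≡ 4 = α_err ✓ (single-error assumption holds).
Step 4: error magnitude e = S_0/v_2 = S_0·∏_{j≠2}(α_2 − α_j) = 9·9 = 81 ≡ 4 (mod 11).
Step 5: correct position 2: c_2 = r_2 − e = 10 − 4 ≡ 6 (mod 11). Hence c = [9, 6, 0, 8, 3].
  Check: interpolating c through the α_i gives m(x) = 10 + 10·x (degree < 2) with m(α_i) = c_i for every i, so c is indeed a codeword.


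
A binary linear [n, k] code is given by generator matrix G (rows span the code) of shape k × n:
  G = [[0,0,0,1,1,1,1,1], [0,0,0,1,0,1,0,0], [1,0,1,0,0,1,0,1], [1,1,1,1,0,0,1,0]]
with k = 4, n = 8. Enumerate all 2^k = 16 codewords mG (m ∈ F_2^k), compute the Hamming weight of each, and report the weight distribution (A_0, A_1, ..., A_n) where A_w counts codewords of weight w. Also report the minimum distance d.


Weight distribution: A_0 = 1, A_2 = 2, A_3 = 2, A_4 = 3, A_5 = 6, A_6 = 2. Minimum distance d = 2.

Enumerate all 2^4 = 16 messages m ∈ F_2^4.
For each, compute codeword c = mG in F_2^8, then tally its weight.
  m = 0000 → c = 00000000, weight = 0.
  m = 1000 → c = 00011111, weight = 5.
  m = 0100 → c = 00010100, weight = 2.
  m = 1100 → c = 00001011, weight = 3.
  m = 0010 → c = 10100101, weight = 4.
  m = 1010 → c = 10111010, weight = 5.
  m = 0110 → c = 10110001, weight = 4.
  m = 1110 → c = 10101110, weight = 5.
  m = 0001 → c = 11110010, weight = 5.
  m = 1001 → c = 11101101, weight = 6.
  m = 0101 → c = 11100110, weight = 5.
  m = 1101 → c = 11111001, weight = 6.
  m = 0011 → c = 01010111, weight = 5.
  m = 1011 → c = 01001000, weight = 2.
  m = 0111 → c = 01000011, weight = 3.
  m = 1111 → c = 01011100, weight = 4.
Tally weights:
  weight 0: 1 codewords.
  weight 2: 2 codewords.
  weight 3: 2 codewords.
  weight 4: 3 codewords.
  weight 5: 6 codewords.
  weight 6: 2 codewords.
Minimum distance d = smallest w > 0 with A_w > 0 = 2.
Sanity: Σ A_w = 16 = 2^4 = 16 ✓.


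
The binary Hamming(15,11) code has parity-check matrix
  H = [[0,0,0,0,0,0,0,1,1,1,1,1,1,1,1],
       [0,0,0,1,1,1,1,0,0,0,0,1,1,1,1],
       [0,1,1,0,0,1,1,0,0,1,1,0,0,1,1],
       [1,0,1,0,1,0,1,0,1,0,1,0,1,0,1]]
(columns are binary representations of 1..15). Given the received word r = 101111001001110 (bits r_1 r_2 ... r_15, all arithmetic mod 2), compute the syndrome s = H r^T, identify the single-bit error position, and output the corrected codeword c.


s = (0, 0, 1, 1)^T, error position = 3, corrected codeword c = 100111001001110

Compute s = H r^T mod 2 one row at a time:
  s_1 = 0 + 1 + 0 + 0 + 1 + 1 + 1 + 0 = 4 ≡ 0 (mod 2).
  s_2 = 1 + 1 + 1 + 0 + 1 + 1 + 1 + 0 = 6 ≡ 0 (mod 2).
  s_3 = 0 + 1 + 1 + 0 + 0 + 0 + 1 + 0 = 3 ≡ 1 (mod 2).
  s_4 = 1 + 1 + 1 + 0 + 1 + 0 + 1 + 0 = 5 ≡ 1 (mod 2).
s = (0, 0, 1, 1)^T — this equals column 3 of H (binary 0011), so error is at position 3.
Correct: flip bit 3 of r = 101111001001110 to get c = 100111001001110.


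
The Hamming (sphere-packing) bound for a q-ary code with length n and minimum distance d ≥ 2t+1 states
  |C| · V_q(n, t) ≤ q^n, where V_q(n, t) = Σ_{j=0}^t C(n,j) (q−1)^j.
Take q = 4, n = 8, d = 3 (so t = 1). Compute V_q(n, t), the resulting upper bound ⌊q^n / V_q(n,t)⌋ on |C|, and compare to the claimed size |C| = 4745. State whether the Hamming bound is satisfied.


V_q(n, t) = 25, q^n = 65536, Hamming bound = 2621, |C| = 4745 > bound (violated).

Step 1: Compute V_q(n, t) = Σ_{j=0}^1 C(n, j) (q−1)^j.
  j = 0: C(8,0)·(3)^0 = 1·1 = 1.
  j = 1: C(8,1)·(3)^1 = 8·3 = 24.
  V_q(n, t) = 1 + 24 = 25.
Step 2: q^n = 4^8 = 65536.
Step 3: Hamming bound ⌊q^n / V_q(n,t)⌋ = ⌊65536/25⌋ = 2621.
Step 4: Compare |C| = 4745 to 2621: violated.
The claimed |C| lies above the Hamming bound, so no 4-ary code of length 8 with d ≥ 3 can have 4745 codewords.
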